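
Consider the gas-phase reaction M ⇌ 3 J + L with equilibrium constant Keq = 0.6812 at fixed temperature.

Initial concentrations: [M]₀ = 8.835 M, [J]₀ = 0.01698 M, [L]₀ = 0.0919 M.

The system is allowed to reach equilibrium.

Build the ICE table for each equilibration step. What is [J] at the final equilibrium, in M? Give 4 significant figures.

[J]_eq = 1.961 M

Q₀ = 5.0924e-08 vs Keq = 0.6812 ⇒ Q<K, forward
Step 1:
                  M         J         L
  I           8.835   0.01698    0.0919
  C         -0.6479     1.944    0.6479
  E           8.187     1.961    0.7398
  solve Keq expr → x = 0.6479; check Q = 0.6812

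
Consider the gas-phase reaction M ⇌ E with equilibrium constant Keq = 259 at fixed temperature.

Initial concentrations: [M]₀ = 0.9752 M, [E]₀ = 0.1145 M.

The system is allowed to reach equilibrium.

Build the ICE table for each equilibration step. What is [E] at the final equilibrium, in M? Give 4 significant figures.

[E]_eq = 1.086 M

Q₀ = 0.1174 vs Keq = 259 ⇒ Q<K, forward
Step 1:
                   M          E
  I           0.9752     0.1145
  C           -0.971      0.971
  E         0.004191      1.086
  solve Keq expr → x = 0.971; check Q = 259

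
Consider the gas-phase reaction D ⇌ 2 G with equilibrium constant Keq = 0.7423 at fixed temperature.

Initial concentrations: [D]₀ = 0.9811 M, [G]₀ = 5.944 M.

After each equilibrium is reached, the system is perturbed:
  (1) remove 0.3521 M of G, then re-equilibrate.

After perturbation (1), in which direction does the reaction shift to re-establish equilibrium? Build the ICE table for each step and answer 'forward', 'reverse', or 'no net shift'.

Direction: forward

Q₀ = 36.01 vs Keq = 0.7423 ⇒ Q>K, reverse
Step 1:
                    D           G
  Initial      0.9811       5.944
  Change        2.203      -4.407
  Equil         3.184       1.537
  solve Keq expr → x = -2.203; check Q = 0.7423
Then remove 0.3521 M of G.
Step 2:
                    D           G
  Initial       3.184       1.185
  Change      -0.1569      0.3138
  Equil         3.027       1.499
  solve Keq expr → x = 0.1569; check Q = 0.7423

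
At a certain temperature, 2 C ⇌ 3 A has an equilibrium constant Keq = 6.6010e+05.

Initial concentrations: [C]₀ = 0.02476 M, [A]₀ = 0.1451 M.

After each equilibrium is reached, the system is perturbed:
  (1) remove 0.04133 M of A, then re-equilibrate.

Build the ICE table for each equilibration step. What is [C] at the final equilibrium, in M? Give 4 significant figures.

[C]_eq = 6.5036e-05 M

Q₀ = 4.983 vs Keq = 6.6010e+05 ⇒ Q<K, forward
Step 1:
                    C           A
  init        0.02476      0.1451
  Δ          -0.02466       0.037
  eq       9.5642e-05      0.1821
  solve Keq expr → x = 0.01233; check Q = 6.6010e+05
Then remove 0.04133 M of A.
Step 2:
                    C           A
  init     9.5642e-05      0.1408
  Δ       -3.0605e-05  4.5908e-05
  eq       6.5036e-05      0.1408
  solve Keq expr → x = 1.5303e-05; check Q = 6.6010e+05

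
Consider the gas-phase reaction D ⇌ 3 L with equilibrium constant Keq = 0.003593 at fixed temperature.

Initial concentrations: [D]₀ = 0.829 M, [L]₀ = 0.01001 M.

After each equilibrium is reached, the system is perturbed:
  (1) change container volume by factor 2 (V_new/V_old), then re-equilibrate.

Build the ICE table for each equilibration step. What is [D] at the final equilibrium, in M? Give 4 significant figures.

[D]_eq = 0.3792 M

Q₀ = 1.2099e-06 vs Keq = 0.003593 ⇒ Q<K, forward
Step 1:
                    D           L
  init          0.829     0.01001
  Δ          -0.04376      0.1313
  eq           0.7852      0.1413
  solve Keq expr → x = 0.04376; check Q = 0.003593
Then change container volume by factor 2 (V_new/V_old).
Step 2:
                    D           L
  init         0.3926     0.07065
  Δ           -0.0134     0.04021
  eq           0.3792      0.1109
  solve Keq expr → x = 0.0134; check Q = 0.003593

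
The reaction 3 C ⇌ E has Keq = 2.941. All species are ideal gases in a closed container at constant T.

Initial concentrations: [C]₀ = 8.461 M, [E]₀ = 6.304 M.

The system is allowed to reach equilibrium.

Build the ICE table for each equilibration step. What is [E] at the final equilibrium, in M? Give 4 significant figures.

Q₀ = 0.01041 vs Keq = 2.941 ⇒ Q<K, forward
Step 1:
                   C          E
  Initial      8.461      6.304
  Change      -7.028      2.343
  Equil        1.433      8.647
  solve Keq expr → x = 2.343; check Q = 2.941

[E]_eq = 8.647 M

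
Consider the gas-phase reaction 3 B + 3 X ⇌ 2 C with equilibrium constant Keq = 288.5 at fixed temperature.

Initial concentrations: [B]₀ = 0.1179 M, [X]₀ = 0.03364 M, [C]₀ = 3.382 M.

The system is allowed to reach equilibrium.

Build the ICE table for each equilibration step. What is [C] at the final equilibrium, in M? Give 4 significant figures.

Q₀ = 1.8333e+08 vs Keq = 288.5 ⇒ Q>K, reverse
Step 1:
                  B         X         C
  I          0.1179   0.03364     3.382
  C          0.4903    0.4903   -0.3269
  E          0.6082    0.5239     3.055
  solve Keq expr → x = -0.1634; check Q = 288.5

[C]_eq = 3.055 M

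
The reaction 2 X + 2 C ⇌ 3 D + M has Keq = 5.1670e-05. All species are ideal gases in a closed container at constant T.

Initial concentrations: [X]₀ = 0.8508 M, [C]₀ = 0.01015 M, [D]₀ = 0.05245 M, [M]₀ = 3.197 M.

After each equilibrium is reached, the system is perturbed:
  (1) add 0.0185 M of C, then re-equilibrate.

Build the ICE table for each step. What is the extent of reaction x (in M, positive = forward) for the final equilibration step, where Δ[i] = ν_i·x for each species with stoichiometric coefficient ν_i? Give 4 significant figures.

Q₀ = 6.186 vs Keq = 5.1670e-05 ⇒ Q>K, reverse
Step 1:
                   X          C          D          M
  I           0.8508    0.01015    0.05245      3.197
  C          0.03305    0.03305   -0.04958   -0.01653
  E           0.8839     0.0432   0.002872       3.18
  solve Keq expr → x = -0.01653; check Q = 5.1670e-05
Then add 0.0185 M of C.
Step 2:
                   X          C          D          M
  I           0.8839     0.0617   0.002872       3.18
  C       -4.9945e-04 -4.9945e-04 7.4918e-04 2.4973e-04
  E           0.8834     0.0612   0.003621      3.181
  solve Keq expr → x = 2.4973e-04; check Q = 5.1670e-05

x = 2.4973e-04 M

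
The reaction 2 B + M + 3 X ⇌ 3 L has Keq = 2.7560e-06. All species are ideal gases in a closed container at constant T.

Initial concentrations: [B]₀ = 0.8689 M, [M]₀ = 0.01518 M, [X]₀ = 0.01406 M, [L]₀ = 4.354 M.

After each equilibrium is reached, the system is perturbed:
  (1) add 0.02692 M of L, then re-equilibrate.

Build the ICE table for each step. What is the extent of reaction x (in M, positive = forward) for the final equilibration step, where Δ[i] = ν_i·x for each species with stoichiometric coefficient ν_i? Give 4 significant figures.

x = -0.008393 M

Q₀ = 2.5912e+09 vs Keq = 2.7560e-06 ⇒ Q>K, reverse
Step 1:
                  B         M         X         L
  I          0.8689   0.01518   0.01406     4.354
  C           2.798     1.399     4.196    -4.196
  E           3.667     1.414     4.211    0.1575
  solve Keq expr → x = -1.399; check Q = 2.7560e-06
Then add 0.02692 M of L.
Step 2:
                  B         M         X         L
  I           3.667     1.414     4.211    0.1845
  C         0.01679  0.008393   0.02518  -0.02518
  E           3.683     1.422     4.236    0.1593
  solve Keq expr → x = -0.008393; check Q = 2.7560e-06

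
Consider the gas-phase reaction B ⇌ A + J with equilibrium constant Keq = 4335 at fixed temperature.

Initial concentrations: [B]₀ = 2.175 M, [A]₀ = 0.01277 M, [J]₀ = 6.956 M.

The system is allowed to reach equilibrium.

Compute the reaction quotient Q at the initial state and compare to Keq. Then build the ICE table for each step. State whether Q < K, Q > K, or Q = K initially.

Q₀ = 0.04084; Q < K (proceeds forward)

Q₀ = 0.04084 vs Keq = 4335 ⇒ Q<K, forward
Step 1:
                  B         A         J
  Initial     2.175   0.01277     6.956
  Change      -2.17      2.17      2.17
  Equil    0.004596     2.183     9.126
  solve Keq expr → x = 2.17; check Q = 4335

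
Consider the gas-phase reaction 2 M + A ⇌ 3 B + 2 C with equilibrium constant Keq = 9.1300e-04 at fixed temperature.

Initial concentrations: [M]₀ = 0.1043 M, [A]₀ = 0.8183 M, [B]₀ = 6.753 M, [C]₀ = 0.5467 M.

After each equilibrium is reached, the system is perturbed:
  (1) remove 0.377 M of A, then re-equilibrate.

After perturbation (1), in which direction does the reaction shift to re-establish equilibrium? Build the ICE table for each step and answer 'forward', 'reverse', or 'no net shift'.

Direction: reverse

Q₀ = 1.0340e+04 vs Keq = 9.1300e-04 ⇒ Q>K, reverse
Step 1:
                    M           A           B           C
  Initial      0.1043      0.8183       6.753      0.5467
  Change       0.5453      0.2726     -0.8179     -0.5453
  Equil        0.6496       1.091       5.935    0.001418
  solve Keq expr → x = -0.2726; check Q = 9.1300e-04
Then remove 0.377 M of A.
Step 2:
                    M           A           B           C
  Initial      0.6496      0.7139       5.935    0.001418
  Change   2.7015e-04  1.3508e-04 -4.0523e-04 -2.7015e-04
  Equil        0.6499      0.7141       5.935    0.001148
  solve Keq expr → x = -1.3508e-04; check Q = 9.1300e-04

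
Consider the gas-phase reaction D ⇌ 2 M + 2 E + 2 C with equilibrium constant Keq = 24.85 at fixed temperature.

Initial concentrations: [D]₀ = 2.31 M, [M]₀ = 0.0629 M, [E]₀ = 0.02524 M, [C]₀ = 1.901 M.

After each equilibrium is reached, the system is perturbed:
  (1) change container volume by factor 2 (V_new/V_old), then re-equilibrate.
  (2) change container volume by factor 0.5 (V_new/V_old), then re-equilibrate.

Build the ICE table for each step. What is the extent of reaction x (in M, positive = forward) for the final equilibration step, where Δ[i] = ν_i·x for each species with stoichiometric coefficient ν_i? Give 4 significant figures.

Q₀ = 3.9430e-06 vs Keq = 24.85 ⇒ Q<K, forward
Step 1:
                   D          M          E          C
  Initial       2.31     0.0629    0.02524      1.901
  Change     -0.6774      1.355      1.355      1.355
  Equil        1.633      1.418       1.38      3.256
  solve Keq expr → x = 0.6774; check Q = 24.85
Then change container volume by factor 2 (V_new/V_old).
Step 2:
                   D          M          E          C
  Initial     0.8163     0.7088       0.69      1.628
  Change     -0.2901     0.5803     0.5803     0.5803
  Equil       0.5262      1.289       1.27      2.208
  solve Keq expr → x = 0.2901; check Q = 24.85
Then change container volume by factor 0.5 (V_new/V_old).
Step 3:
                   D          M          E          C
  Initial      1.052      2.578      2.541      4.416
  Change      0.5803     -1.161     -1.161     -1.161
  Equil        1.633      1.418       1.38      3.256
  solve Keq expr → x = -0.5803; check Q = 24.85

x = -0.5803 M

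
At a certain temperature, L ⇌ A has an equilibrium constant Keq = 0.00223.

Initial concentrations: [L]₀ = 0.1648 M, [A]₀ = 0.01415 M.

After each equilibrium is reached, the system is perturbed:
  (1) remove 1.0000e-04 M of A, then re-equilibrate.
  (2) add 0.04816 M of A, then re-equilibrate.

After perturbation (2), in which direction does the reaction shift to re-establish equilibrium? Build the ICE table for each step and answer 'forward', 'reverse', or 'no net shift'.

Direction: reverse

Q₀ = 0.08586 vs Keq = 0.00223 ⇒ Q>K, reverse
Step 1:
                  L         A
  Initial    0.1648   0.01415
  Change    0.01375  -0.01375
  Equil      0.1786 3.9817e-04
  solve Keq expr → x = -0.01375; check Q = 0.00223
Then remove 1.0000e-04 M of A.
Step 2:
                  L         A
  Initial    0.1786 2.9817e-04
  Change  -9.9777e-05 9.9777e-05
  Equil      0.1785 3.9795e-04
  solve Keq expr → x = 9.9777e-05; check Q = 0.00223
Then add 0.04816 M of A.
Step 3:
                  L         A
  Initial    0.1785   0.04856
  Change    0.04805  -0.04805
  Equil      0.2265 5.0511e-04
  solve Keq expr → x = -0.04805; check Q = 0.00223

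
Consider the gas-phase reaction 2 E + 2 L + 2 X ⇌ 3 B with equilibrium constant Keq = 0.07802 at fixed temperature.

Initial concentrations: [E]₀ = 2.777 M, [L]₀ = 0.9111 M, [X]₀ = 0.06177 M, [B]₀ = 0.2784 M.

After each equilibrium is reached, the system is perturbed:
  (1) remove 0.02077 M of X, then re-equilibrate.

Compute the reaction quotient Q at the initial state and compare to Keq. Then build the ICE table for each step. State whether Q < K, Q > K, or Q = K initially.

Q₀ = 0.8834 vs Keq = 0.07802 ⇒ Q>K, reverse
Step 1:
                   E          L          X          B
  init         2.777     0.9111    0.06177     0.2784
  Δ          0.05366    0.05366    0.05366   -0.08049
  eq           2.831     0.9648     0.1154     0.1979
  solve Keq expr → x = -0.02683; check Q = 0.07802
Then remove 0.02077 M of X.
Step 2:
                   E          L          X          B
  init         2.831     0.9648    0.09466     0.1979
  Δ         0.008531   0.008531   0.008531    -0.0128
  eq           2.839     0.9733     0.1032     0.1851
  solve Keq expr → x = -0.004266; check Q = 0.07802

Q₀ = 0.8834; Q > K (proceeds reverse)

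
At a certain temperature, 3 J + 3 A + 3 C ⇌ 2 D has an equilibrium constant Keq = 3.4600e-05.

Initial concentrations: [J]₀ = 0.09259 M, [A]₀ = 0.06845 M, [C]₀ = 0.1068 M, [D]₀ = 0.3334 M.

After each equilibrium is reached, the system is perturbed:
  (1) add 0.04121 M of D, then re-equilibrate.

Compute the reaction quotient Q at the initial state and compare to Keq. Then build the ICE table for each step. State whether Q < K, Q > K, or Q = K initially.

Q₀ = 3.5843e+08 vs Keq = 3.4600e-05 ⇒ Q>K, reverse
Step 1:
                    J           A           C           D
  Initial     0.09259     0.06845      0.1068      0.3334
  Change       0.4993      0.4993      0.4993     -0.3329
  Equil        0.5919      0.5677      0.6061  5.4065e-04
  solve Keq expr → x = -0.1664; check Q = 3.4600e-05
Then add 0.04121 M of D.
Step 2:
                    J           A           C           D
  Initial      0.5919      0.5677      0.6061     0.04175
  Change      0.06136     0.06136     0.06136    -0.04091
  Equil        0.6532      0.6291      0.6674  8.4498e-04
  solve Keq expr → x = -0.02045; check Q = 3.4600e-05

Q₀ = 3.5843e+08; Q > K (proceeds reverse)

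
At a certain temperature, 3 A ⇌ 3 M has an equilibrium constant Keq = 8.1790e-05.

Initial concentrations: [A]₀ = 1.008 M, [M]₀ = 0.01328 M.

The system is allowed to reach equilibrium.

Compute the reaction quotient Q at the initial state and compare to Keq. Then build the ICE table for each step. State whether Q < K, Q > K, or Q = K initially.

Q₀ = 2.2867e-06 vs Keq = 8.1790e-05 ⇒ Q<K, forward
Step 1:
                    A           M
  init          1.008     0.01328
  Δ          -0.02921     0.02921
  eq           0.9788     0.04249
  solve Keq expr → x = 0.009736; check Q = 8.1790e-05

Q₀ = 2.2867e-06; Q < K (proceeds forward)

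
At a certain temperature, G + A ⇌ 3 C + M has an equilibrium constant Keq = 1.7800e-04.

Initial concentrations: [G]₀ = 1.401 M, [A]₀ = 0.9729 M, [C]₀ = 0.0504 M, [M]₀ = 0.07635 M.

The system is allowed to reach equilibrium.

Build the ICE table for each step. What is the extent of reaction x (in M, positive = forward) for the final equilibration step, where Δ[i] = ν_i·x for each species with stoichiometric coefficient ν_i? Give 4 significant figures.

Q₀ = 7.1712e-06 vs Keq = 1.7800e-04 ⇒ Q<K, forward
Step 1:
                   G          A          C          M
  init         1.401     0.9729     0.0504    0.07635
  Δ         -0.02683   -0.02683     0.0805    0.02683
  eq           1.374     0.9461     0.1309     0.1032
  solve Keq expr → x = 0.02683; check Q = 1.7800e-04

x = 0.02683 M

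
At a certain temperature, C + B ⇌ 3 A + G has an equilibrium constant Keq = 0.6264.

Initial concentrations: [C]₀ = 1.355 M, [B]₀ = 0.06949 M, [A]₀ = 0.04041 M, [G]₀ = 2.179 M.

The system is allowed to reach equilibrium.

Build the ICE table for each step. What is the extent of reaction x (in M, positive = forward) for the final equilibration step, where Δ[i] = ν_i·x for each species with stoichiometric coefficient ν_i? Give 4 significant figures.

Q₀ = 0.001527 vs Keq = 0.6264 ⇒ Q<K, forward
Step 1:
                    C           B           A           G
  I             1.355     0.06949     0.04041       2.179
  C          -0.05035    -0.05035       0.151     0.05035
  E             1.305     0.01914      0.1915       2.229
  solve Keq expr → x = 0.05035; check Q = 0.6264

x = 0.05035 M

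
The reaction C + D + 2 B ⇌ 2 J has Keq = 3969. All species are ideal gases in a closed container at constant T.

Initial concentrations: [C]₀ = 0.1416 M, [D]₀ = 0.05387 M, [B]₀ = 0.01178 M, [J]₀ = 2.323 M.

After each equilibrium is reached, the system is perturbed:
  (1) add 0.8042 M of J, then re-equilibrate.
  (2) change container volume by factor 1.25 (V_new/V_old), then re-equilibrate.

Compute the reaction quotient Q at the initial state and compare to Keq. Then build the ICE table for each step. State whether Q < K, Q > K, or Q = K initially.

Q₀ = 5.0980e+06 vs Keq = 3969 ⇒ Q>K, reverse
Step 1:
                  C         D         B         J
  I          0.1416   0.05387   0.01178     2.323
  C         0.08832   0.08832    0.1766   -0.1766
  E          0.2299    0.1422    0.1884     2.146
  solve Keq expr → x = -0.08832; check Q = 3969
Then add 0.8042 M of J.
Step 2:
                  C         D         B         J
  I          0.2299    0.1422    0.1884     2.951
  C         0.02031   0.02031   0.04063  -0.04063
  E          0.2502    0.1625    0.2291      2.91
  solve Keq expr → x = -0.02031; check Q = 3969
Then change container volume by factor 1.25 (V_new/V_old).
Step 3:
                  C         D         B         J
  I          0.2002      0.13    0.1832     2.328
  C         0.01301   0.01301   0.02601  -0.02601
  E          0.2132     0.143    0.2093     2.302
  solve Keq expr → x = -0.01301; check Q = 3969

Q₀ = 5.0980e+06; Q > K (proceeds reverse)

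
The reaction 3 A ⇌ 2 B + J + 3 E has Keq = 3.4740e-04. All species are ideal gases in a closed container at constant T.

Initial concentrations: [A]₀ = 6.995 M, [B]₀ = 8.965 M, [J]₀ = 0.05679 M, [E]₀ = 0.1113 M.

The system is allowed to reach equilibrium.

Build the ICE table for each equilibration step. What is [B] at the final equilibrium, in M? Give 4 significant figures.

[B]_eq = 9.051 M

Q₀ = 1.8386e-05 vs Keq = 3.4740e-04 ⇒ Q<K, forward
Step 1:
                  A         B         J         E
  init        6.995     8.965   0.05679    0.1113
  Δ         -0.1285   0.08564   0.04282    0.1285
  eq          6.867     9.051   0.09961    0.2398
  solve Keq expr → x = 0.04282; check Q = 3.4740e-04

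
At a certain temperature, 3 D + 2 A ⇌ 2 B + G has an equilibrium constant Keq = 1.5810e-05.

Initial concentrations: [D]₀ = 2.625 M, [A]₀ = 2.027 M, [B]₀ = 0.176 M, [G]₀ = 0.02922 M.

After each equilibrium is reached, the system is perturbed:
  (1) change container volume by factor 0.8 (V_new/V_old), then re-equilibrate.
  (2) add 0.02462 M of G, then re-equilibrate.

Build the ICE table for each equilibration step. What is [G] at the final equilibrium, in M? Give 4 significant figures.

[G]_eq = 0.06622 M

Q₀ = 1.2179e-05 vs Keq = 1.5810e-05 ⇒ Q<K, forward
Step 1:
                    D           A           B           G
  Initial       2.625       2.027       0.176     0.02922
  Change     -0.01316   -0.008774    0.008774    0.004387
  Equil         2.612       2.018      0.1848     0.03361
  solve Keq expr → x = 0.004387; check Q = 1.5810e-05
Then change container volume by factor 0.8 (V_new/V_old).
Step 2:
                    D           A           B           G
  Initial       3.265       2.523       0.231     0.04201
  Change     -0.03175    -0.02117     0.02117     0.01058
  Equil         3.233       2.502      0.2521     0.05259
  solve Keq expr → x = 0.01058; check Q = 1.5810e-05
Then add 0.02462 M of G.
Step 3:
                    D           A           B           G
  Initial       3.233       2.502      0.2521     0.07721
  Change      0.03298     0.02198    -0.02198    -0.01099
  Equil         3.266       2.524      0.2302     0.06622
  solve Keq expr → x = -0.01099; check Q = 1.5810e-05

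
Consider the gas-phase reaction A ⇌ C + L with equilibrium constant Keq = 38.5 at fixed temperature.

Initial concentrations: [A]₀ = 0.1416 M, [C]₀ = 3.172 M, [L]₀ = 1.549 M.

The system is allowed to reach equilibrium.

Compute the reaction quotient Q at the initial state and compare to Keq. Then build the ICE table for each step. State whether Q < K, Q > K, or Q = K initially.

Q₀ = 34.7 vs Keq = 38.5 ⇒ Q<K, forward
Step 1:
                   A          C          L
  init        0.1416      3.172      1.549
  Δ         -0.01245    0.01245    0.01245
  eq          0.1292      3.184      1.561
  solve Keq expr → x = 0.01245; check Q = 38.5

Q₀ = 34.7; Q < K (proceeds forward)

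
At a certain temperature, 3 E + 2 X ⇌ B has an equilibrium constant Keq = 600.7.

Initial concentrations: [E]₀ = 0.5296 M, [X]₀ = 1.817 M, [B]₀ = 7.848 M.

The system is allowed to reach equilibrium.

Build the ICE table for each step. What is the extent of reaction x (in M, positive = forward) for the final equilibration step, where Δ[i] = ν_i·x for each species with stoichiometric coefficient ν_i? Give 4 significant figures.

Q₀ = 16 vs Keq = 600.7 ⇒ Q<K, forward
Step 1:
                    E           X           B
  Initial      0.5296       1.817       7.848
  Change      -0.3551     -0.2368      0.1184
  Equil        0.1745        1.58       7.966
  solve Keq expr → x = 0.1184; check Q = 600.7

x = 0.1184 M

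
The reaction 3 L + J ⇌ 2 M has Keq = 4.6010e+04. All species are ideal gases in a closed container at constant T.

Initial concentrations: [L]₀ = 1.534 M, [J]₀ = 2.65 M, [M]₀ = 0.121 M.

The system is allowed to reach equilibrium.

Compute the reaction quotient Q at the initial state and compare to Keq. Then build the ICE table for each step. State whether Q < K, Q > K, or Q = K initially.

Q₀ = 0.001531; Q < K (proceeds forward)

Q₀ = 0.001531 vs Keq = 4.6010e+04 ⇒ Q<K, forward
Step 1:
                    L           J           M
  init          1.534        2.65       0.121
  Δ            -1.511     -0.5035       1.007
  eq          0.02344       2.146       1.128
  solve Keq expr → x = 0.5035; check Q = 4.6010e+04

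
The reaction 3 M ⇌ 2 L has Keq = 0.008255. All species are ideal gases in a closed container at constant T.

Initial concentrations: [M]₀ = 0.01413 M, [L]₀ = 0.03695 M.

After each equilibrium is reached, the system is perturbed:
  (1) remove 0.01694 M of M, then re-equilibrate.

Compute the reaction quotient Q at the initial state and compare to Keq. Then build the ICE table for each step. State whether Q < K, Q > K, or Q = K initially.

Q₀ = 484; Q > K (proceeds reverse)

Q₀ = 484 vs Keq = 0.008255 ⇒ Q>K, reverse
Step 1:
                   M          L
  init       0.01413    0.03695
  Δ          0.05305   -0.03537
  eq         0.06718   0.001582
  solve Keq expr → x = -0.01768; check Q = 0.008255
Then remove 0.01694 M of M.
Step 2:
                   M          L
  init       0.05024   0.001582
  Δ       8.0150e-04 -5.3434e-04
  eq         0.05104   0.001048
  solve Keq expr → x = -2.6717e-04; check Q = 0.008255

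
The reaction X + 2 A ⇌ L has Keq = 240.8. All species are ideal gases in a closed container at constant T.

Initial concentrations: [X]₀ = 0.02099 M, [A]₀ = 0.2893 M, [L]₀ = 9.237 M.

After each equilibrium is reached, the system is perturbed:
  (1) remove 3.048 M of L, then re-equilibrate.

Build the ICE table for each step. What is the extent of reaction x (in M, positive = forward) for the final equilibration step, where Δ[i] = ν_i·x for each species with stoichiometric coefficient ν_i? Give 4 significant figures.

Q₀ = 5258 vs Keq = 240.8 ⇒ Q>K, reverse
Step 1:
                  X         A         L
  Initial   0.02099    0.2893     9.237
  Change     0.1172    0.2343   -0.1172
  Equil      0.1381    0.5236      9.12
  solve Keq expr → x = -0.1172; check Q = 240.8
Then remove 3.048 M of L.
Step 2:
                  X         A         L
  Initial    0.1381    0.5236     6.072
  Change   -0.02513  -0.05027   0.02513
  Equil       0.113    0.4733     6.097
  solve Keq expr → x = 0.02513; check Q = 240.8

x = 0.02513 M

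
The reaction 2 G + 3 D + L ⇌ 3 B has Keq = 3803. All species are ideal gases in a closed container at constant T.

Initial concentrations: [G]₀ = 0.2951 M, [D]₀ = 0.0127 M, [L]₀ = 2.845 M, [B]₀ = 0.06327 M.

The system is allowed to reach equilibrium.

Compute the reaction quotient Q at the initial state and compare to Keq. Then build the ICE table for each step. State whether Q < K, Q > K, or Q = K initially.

Q₀ = 499.1 vs Keq = 3803 ⇒ Q<K, forward
Step 1:
                   G          D          L          B
  Initial     0.2951     0.0127      2.845    0.06327
  Change   -0.003741  -0.005612  -0.001871   0.005612
  Equil       0.2914   0.007088      2.843    0.06888
  solve Keq expr → x = 0.001871; check Q = 3803

Q₀ = 499.1; Q < K (proceeds forward)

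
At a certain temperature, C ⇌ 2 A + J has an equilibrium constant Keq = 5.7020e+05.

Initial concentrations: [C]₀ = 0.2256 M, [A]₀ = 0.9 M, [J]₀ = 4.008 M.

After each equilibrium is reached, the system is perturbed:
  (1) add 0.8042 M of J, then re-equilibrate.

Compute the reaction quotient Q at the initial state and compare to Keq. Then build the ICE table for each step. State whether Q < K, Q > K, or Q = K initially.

Q₀ = 14.39 vs Keq = 5.7020e+05 ⇒ Q<K, forward
Step 1:
                  C         A         J
  I          0.2256       0.9     4.008
  C         -0.2256    0.4512    0.2256
  E       1.3555e-05     1.351     4.234
  solve Keq expr → x = 0.2256; check Q = 5.7020e+05
Then add 0.8042 M of J.
Step 2:
                  C         A         J
  I       1.3555e-05     1.351     5.038
  C       2.5748e-06 -5.1495e-06 -2.5748e-06
  E       1.6130e-05     1.351     5.038
  solve Keq expr → x = -2.5748e-06; check Q = 5.7020e+05

Q₀ = 14.39; Q < K (proceeds forward)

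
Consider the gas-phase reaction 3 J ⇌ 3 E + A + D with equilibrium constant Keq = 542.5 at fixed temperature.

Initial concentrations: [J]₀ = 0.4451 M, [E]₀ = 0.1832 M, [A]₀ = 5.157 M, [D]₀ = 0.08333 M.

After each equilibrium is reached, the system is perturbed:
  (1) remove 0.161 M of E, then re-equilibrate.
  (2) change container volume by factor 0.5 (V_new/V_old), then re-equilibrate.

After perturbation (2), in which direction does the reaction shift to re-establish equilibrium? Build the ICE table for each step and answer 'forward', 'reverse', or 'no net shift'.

Q₀ = 0.02996 vs Keq = 542.5 ⇒ Q<K, forward
Step 1:
                    J           E           A           D
  I            0.4451      0.1832       5.157     0.08333
  C           -0.3745      0.3745      0.1248      0.1248
  E           0.07058      0.5577       5.282      0.2082
  solve Keq expr → x = 0.1248; check Q = 542.5
Then remove 0.161 M of E.
Step 2:
                    J           E           A           D
  I           0.07058      0.3967       5.282      0.2082
  C          -0.01763     0.01763    0.005878    0.005878
  E           0.05295      0.4144       5.288       0.214
  solve Keq expr → x = 0.005878; check Q = 542.5
Then change container volume by factor 0.5 (V_new/V_old).
Step 3:
                    J           E           A           D
  I            0.1059      0.8287       10.58      0.4281
  C           0.04992    -0.04992    -0.01664    -0.01664
  E            0.1558      0.7788       10.56      0.4115
  solve Keq expr → x = -0.01664; check Q = 542.5

Direction: reverse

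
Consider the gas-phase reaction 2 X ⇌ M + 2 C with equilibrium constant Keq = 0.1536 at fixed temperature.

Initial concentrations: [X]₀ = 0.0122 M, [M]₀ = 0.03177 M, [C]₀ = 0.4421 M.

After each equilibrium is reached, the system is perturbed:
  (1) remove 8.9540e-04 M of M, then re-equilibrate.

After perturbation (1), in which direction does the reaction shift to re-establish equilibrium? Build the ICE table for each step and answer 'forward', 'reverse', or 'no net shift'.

Q₀ = 41.72 vs Keq = 0.1536 ⇒ Q>K, reverse
Step 1:
                  X         M         C
  Initial    0.0122   0.03177    0.4421
  Change    0.05446  -0.02723  -0.05446
  Equil     0.06666  0.004542    0.3876
  solve Keq expr → x = -0.02723; check Q = 0.1536
Then remove 8.9540e-04 M of M.
Step 2:
                  X         M         C
  Initial   0.06666  0.003646    0.3876
  Change  -0.001362 6.8118e-04  0.001362
  Equil     0.06529  0.004327     0.389
  solve Keq expr → x = 6.8118e-04; check Q = 0.1536

Direction: forward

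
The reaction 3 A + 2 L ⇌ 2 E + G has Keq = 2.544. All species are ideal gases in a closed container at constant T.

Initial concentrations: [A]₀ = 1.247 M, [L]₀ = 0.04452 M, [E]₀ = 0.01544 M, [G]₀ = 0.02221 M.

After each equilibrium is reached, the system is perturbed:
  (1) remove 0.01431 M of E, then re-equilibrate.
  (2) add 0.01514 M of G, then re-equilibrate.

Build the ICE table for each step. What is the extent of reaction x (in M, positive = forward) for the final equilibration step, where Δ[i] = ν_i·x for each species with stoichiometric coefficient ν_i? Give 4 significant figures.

Q₀ = 0.001378 vs Keq = 2.544 ⇒ Q<K, forward
Step 1:
                    A           L           E           G
  Initial       1.247     0.04452     0.01544     0.02221
  Change     -0.05868    -0.03912     0.03912     0.01956
  Equil         1.188    0.005397     0.05456     0.04177
  solve Keq expr → x = 0.01956; check Q = 2.544
Then remove 0.01431 M of E.
Step 2:
                    A           L           E           G
  Initial       1.188    0.005397     0.04025     0.04177
  Change    -0.001877   -0.001251    0.001251  6.2565e-04
  Equil         1.186    0.004146      0.0415      0.0424
  solve Keq expr → x = 6.2565e-04; check Q = 2.544
Then add 0.01514 M of G.
Step 3:
                    A           L           E           G
  Initial       1.186    0.004146      0.0415     0.05754
  Change   8.9506e-04  5.9671e-04 -5.9671e-04 -2.9835e-04
  Equil         1.187    0.004743     0.04091     0.05724
  solve Keq expr → x = -2.9835e-04; check Q = 2.544

x = -2.9835e-04 M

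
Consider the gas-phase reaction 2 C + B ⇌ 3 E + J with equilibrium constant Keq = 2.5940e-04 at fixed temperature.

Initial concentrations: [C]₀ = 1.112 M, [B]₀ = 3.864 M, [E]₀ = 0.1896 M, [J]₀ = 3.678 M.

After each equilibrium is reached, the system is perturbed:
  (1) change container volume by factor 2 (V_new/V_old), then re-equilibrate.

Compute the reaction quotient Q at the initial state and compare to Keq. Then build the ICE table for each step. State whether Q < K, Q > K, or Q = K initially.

Q₀ = 0.005247; Q > K (proceeds reverse)

Q₀ = 0.005247 vs Keq = 2.5940e-04 ⇒ Q>K, reverse
Step 1:
                  C         B         E         J
  I           1.112     3.864    0.1896     3.678
  C         0.07754   0.03877   -0.1163  -0.03877
  E            1.19     3.903   0.07329     3.639
  solve Keq expr → x = -0.03877; check Q = 2.5940e-04
Then change container volume by factor 2 (V_new/V_old).
Step 2:
                  C         B         E         J
  I          0.5948     1.951   0.03664      1.82
  C       -0.006106 -0.003053  0.009158  0.003053
  E          0.5887     1.948    0.0458     1.823
  solve Keq expr → x = 0.003053; check Q = 2.5940e-04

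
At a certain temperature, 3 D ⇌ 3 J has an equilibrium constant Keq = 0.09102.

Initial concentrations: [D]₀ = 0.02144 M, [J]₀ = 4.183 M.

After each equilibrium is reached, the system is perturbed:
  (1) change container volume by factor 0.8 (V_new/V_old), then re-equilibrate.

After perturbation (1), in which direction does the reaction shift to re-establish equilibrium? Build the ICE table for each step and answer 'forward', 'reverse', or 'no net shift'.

Direction: no net shift

Q₀ = 7.4266e+06 vs Keq = 0.09102 ⇒ Q>K, reverse
Step 1:
                  D         J
  init      0.02144     4.183
  Δ           2.879    -2.879
  eq            2.9     1.304
  solve Keq expr → x = -0.9595; check Q = 0.09102
Then change container volume by factor 0.8 (V_new/V_old).
Step 2:
                  D         J
  init        3.625     1.631
  Δ               0         0
  eq          3.625     1.631
  solve Keq expr → x = 0; check Q = 0.09102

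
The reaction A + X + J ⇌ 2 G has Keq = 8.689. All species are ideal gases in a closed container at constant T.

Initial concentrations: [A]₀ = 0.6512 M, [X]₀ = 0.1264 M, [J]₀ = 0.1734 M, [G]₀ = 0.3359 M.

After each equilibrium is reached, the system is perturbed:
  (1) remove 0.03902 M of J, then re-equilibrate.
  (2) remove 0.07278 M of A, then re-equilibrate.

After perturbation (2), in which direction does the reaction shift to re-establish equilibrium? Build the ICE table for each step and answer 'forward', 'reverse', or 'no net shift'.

Q₀ = 7.905 vs Keq = 8.689 ⇒ Q<K, forward
Step 1:
                    A           X           J           G
  I            0.6512      0.1264      0.1734      0.3359
  C         -0.003479   -0.003479   -0.003479    0.006958
  E            0.6477      0.1229      0.1699      0.3429
  solve Keq expr → x = 0.003479; check Q = 8.689
Then remove 0.03902 M of J.
Step 2:
                    A           X           J           G
  I            0.6477      0.1229      0.1309      0.3429
  C          0.009073    0.009073    0.009073    -0.01815
  E            0.6568       0.132        0.14      0.3247
  solve Keq expr → x = -0.009073; check Q = 8.689
Then remove 0.07278 M of A.
Step 3:
                    A           X           J           G
  I             0.584       0.132        0.14      0.3247
  C          0.004094    0.004094    0.004094   -0.008188
  E            0.5881      0.1361      0.1441      0.3165
  solve Keq expr → x = -0.004094; check Q = 8.689

Direction: reverse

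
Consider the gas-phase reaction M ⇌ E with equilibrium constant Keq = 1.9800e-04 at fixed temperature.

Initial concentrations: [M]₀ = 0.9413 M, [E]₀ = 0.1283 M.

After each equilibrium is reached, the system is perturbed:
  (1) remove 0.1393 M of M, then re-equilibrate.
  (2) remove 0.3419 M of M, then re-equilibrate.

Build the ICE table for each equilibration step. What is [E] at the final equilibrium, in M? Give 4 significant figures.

[E]_eq = 1.1648e-04 M

Q₀ = 0.1363 vs Keq = 1.9800e-04 ⇒ Q>K, reverse
Step 1:
                   M          E
  I           0.9413     0.1283
  C           0.1281    -0.1281
  E            1.069 2.1174e-04
  solve Keq expr → x = -0.1281; check Q = 1.9800e-04
Then remove 0.1393 M of M.
Step 2:
                   M          E
  I           0.9301 2.1174e-04
  C       2.7576e-05 -2.7576e-05
  E           0.9301 1.8416e-04
  solve Keq expr → x = -2.7576e-05; check Q = 1.9800e-04
Then remove 0.3419 M of M.
Step 3:
                   M          E
  I           0.5882 1.8416e-04
  C       6.7683e-05 -6.7683e-05
  E           0.5883 1.1648e-04
  solve Keq expr → x = -6.7683e-05; check Q = 1.9800e-04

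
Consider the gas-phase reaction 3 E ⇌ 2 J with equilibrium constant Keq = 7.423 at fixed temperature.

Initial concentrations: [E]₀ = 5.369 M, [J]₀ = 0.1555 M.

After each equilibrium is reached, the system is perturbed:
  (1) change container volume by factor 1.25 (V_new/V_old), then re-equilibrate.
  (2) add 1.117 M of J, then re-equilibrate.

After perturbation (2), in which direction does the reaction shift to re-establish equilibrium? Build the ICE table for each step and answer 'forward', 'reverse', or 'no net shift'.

Q₀ = 1.5624e-04 vs Keq = 7.423 ⇒ Q<K, forward
Step 1:
                    E           J
  I             5.369      0.1555
  C            -4.298       2.865
  E             1.071       3.021
  solve Keq expr → x = 1.433; check Q = 7.423
Then change container volume by factor 1.25 (V_new/V_old).
Step 2:
                    E           J
  I             0.857       2.417
  C           0.05655     -0.0377
  E            0.9135       2.379
  solve Keq expr → x = -0.01885; check Q = 7.423
Then add 1.117 M of J.
Step 3:
                    E           J
  I            0.9135       3.496
  C            0.2322     -0.1548
  E             1.146       3.341
  solve Keq expr → x = -0.07739; check Q = 7.423

Direction: reverse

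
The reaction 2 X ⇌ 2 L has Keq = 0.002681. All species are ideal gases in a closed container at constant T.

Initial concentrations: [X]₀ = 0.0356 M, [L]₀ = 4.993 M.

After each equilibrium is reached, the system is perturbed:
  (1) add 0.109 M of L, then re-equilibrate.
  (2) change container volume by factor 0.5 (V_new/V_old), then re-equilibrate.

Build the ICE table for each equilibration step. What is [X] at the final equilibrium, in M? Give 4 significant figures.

[X]_eq = 9.769 M

Q₀ = 1.9671e+04 vs Keq = 0.002681 ⇒ Q>K, reverse
Step 1:
                   X          L
  init        0.0356      4.993
  Δ            4.745     -4.745
  eq           4.781     0.2476
  solve Keq expr → x = -2.373; check Q = 0.002681
Then add 0.109 M of L.
Step 2:
                   X          L
  init         4.781     0.3566
  Δ           0.1036    -0.1036
  eq           4.885     0.2529
  solve Keq expr → x = -0.05182; check Q = 0.002681
Then change container volume by factor 0.5 (V_new/V_old).
Step 3:
                   X          L
  init         9.769     0.5058
  Δ                0          0
  eq           9.769     0.5058
  solve Keq expr → x = 0; check Q = 0.002681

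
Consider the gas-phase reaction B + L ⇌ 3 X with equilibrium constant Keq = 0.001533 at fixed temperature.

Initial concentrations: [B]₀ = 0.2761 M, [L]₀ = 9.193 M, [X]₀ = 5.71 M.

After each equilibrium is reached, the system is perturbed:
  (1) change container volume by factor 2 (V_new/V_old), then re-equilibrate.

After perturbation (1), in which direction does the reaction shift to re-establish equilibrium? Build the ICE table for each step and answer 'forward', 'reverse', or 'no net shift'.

Direction: forward

Q₀ = 73.35 vs Keq = 0.001533 ⇒ Q>K, reverse
Step 1:
                    B           L           X
  I            0.2761       9.193        5.71
  C             1.794       1.794      -5.383
  E             2.071       10.99      0.3267
  solve Keq expr → x = -1.794; check Q = 0.001533
Then change container volume by factor 2 (V_new/V_old).
Step 2:
                    B           L           X
  I             1.035       5.494      0.1634
  C          -0.01379    -0.01379     0.04137
  E             1.021        5.48      0.2047
  solve Keq expr → x = 0.01379; check Q = 0.001533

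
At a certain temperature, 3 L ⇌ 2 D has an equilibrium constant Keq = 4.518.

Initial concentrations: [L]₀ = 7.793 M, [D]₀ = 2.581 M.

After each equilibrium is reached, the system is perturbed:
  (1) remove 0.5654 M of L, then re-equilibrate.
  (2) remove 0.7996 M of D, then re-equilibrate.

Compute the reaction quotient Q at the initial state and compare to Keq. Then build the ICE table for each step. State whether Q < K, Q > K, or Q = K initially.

Q₀ = 0.01408 vs Keq = 4.518 ⇒ Q<K, forward
Step 1:
                  L         D
  Initial     7.793     2.581
  Change      -5.71     3.807
  Equil       2.083     6.388
  solve Keq expr → x = 1.903; check Q = 4.518
Then remove 0.5654 M of L.
Step 2:
                  L         D
  Initial     1.517     6.388
  Change     0.4933   -0.3289
  Equil        2.01     6.059
  solve Keq expr → x = -0.1644; check Q = 4.518
Then remove 0.7996 M of D.
Step 3:
                  L         D
  Initial      2.01      5.26
  Change    -0.1568    0.1046
  Equil       1.854     5.364
  solve Keq expr → x = 0.05228; check Q = 4.518

Q₀ = 0.01408; Q < K (proceeds forward)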